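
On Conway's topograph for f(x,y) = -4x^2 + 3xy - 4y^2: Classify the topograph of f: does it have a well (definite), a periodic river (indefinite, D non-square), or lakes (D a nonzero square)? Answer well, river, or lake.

D = b²−4ac = 3² − 4·(-4)·(-4) = -55
D < 0 ⇒ definite ⇒ every region one sign ⇒ single well

well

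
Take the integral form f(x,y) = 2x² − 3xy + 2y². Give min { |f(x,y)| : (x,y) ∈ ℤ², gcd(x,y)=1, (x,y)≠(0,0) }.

translate: b→1 (≡-3 mod 4), so (2,-3,2)→(2,1,1)
flip: (2,1,1)→(1,-1,2)
translate: b→1 (≡-1 mod 2), so (1,-1,2)→(1,1,2)
reduced (well bottom): (1,1,2) with a≤c, −a<b≤a
well minimum = a = 1

1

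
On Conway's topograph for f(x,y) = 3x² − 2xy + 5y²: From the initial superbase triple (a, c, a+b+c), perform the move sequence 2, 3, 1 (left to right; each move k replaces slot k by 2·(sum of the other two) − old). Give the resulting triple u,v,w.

start (3,5,6) = (f(1,0),f(0,1),f(1,1))
replace slot 2: 2·(3+6) − 5 = 13 → (3,13,6)
replace slot 3: 2·(3+13) − 6 = 26 → (3,13,26)
replace slot 1: 2·(13+26) − 3 = 75 → (75,13,26)

75,13,26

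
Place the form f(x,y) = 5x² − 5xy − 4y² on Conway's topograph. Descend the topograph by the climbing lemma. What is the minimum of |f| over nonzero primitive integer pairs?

descent: ρ → (-4,5,5)  [lands on river]
river: ρ → (5,5,-4)
river: ρ → (-4,3,6)
river: ρ → (6,9,-1)
river: ρ → (-1,9,6)
river: ρ → (6,3,-4)
closes: descent 1, river 6
min |a| on river = 1

1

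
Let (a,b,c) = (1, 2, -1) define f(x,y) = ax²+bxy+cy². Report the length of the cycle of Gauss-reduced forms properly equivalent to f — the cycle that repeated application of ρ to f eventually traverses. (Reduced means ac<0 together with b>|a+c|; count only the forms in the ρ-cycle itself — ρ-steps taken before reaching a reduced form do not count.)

D = 8, ⌊√D⌋ = 2
river: ρ → (-1,2,1)
river: ρ → (1,2,-1)
ρ-cycle length = 2 (tail of 0 descent steps not counted)

2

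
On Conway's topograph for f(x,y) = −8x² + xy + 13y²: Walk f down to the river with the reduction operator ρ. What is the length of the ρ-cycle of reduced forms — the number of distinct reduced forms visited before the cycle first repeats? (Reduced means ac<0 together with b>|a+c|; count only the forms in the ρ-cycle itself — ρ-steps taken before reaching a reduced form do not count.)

D = 417, ⌊√D⌋ = 20
descent: ρ → (13,-1,-8)
descent: ρ → (-8,17,4)  [lands on river]
river: ρ → (4,15,-12)
river: ρ → (-12,9,7)
river: ρ → (7,19,-2)
river: ρ → (-2,17,16)
river: ρ → (16,15,-3)
river: ρ → (-3,15,16)
river: ρ → (16,17,-2)
river: ρ → (-2,19,7)
river: ρ → (7,9,-12)
river: ρ → (-12,15,4)
river: ρ → (4,17,-8)
river: ρ → (-8,15,6)
river: ρ → (6,9,-14)
river: ρ → (-14,19,1)
river: ρ → (1,19,-14)
river: ρ → (-14,9,6)
river: ρ → (6,15,-8)
ρ-cycle length = 18 (tail of 2 descent steps not counted)

18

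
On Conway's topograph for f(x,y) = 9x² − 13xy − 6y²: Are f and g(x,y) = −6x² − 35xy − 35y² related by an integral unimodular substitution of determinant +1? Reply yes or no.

D₁ = 385, D₂ = 385
river cycle of f (length 12): (-6, 13, 9), (9, 5, -10), (-10, 15, 4), (4, 17, -6), (-6, 19, 1), (1, 19, -6), (-6, 17, 4), (4, 15, -10), (-10, 5, 9), (9, 13, -6), … (2 more)
river cycle of g (length 12): (-6, 13, 9), (9, 5, -10), (-10, 15, 4), (4, 17, -6), (-6, 19, 1), (1, 19, -6), (-6, 17, 4), (4, 15, -10), (-10, 5, 9), (9, 13, -6), … (2 more)
cycles coincide ⇒ equivalent

yes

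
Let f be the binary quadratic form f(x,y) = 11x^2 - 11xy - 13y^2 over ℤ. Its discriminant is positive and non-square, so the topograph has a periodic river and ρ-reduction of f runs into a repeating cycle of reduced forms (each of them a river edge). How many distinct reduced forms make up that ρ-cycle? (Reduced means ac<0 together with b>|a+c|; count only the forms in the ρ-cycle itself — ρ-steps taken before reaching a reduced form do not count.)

D = 693, ⌊√D⌋ = 26
descent: ρ → (-13,11,11)  [lands on river]
river: ρ → (11,11,-13)
river: ρ → (-13,15,9)
river: ρ → (9,21,-7)
river: ρ → (-7,21,9)
river: ρ → (9,15,-13)
ρ-cycle length = 6 (tail of 1 descent step not counted)

6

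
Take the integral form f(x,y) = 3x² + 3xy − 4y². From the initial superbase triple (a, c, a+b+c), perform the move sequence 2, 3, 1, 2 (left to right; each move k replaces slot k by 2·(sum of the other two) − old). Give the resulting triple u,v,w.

start (3,-4,2) = (f(1,0),f(0,1),f(1,1))
replace slot 2: 2·(3+2) − (-4) = 14 → (3,14,2)
replace slot 3: 2·(3+14) − 2 = 32 → (3,14,32)
replace slot 1: 2·(14+32) − 3 = 89 → (89,14,32)
replace slot 2: 2·(89+32) − 14 = 228 → (89,228,32)

89,228,32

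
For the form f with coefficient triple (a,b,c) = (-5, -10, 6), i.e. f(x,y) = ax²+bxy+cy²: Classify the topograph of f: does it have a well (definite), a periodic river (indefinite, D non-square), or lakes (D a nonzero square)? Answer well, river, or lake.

D = b²−4ac = (-10)² − 4·(-5)·6 = 220
D > 0 non-square ⇒ indefinite ⇒ periodic river

river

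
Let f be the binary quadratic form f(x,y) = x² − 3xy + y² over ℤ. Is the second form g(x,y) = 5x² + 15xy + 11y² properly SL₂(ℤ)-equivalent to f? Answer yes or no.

D₁ = 5, D₂ = 5
river cycle of f (length 2): (1, 1, -1), (-1, 1, 1)
river cycle of g (length 2): (1, 1, -1), (-1, 1, 1)
cycles coincide ⇒ equivalent

yes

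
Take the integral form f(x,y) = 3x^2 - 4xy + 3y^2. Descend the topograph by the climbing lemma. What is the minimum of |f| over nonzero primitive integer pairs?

translate: b→2 (≡-4 mod 6), so (3,-4,3)→(3,2,2)
flip: (3,2,2)→(2,-2,3)
translate: b→2 (≡-2 mod 4), so (2,-2,3)→(2,2,3)
reduced (well bottom): (2,2,3) with a≤c, −a<b≤a
well minimum = a = 2

2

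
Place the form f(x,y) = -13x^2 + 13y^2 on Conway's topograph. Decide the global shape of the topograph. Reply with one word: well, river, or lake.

D = b²−4ac = 0² − 4·(-13)·13 = 676
D = 26² is a perfect square ⇒ form factors over ℤ ⇒ lakes

lake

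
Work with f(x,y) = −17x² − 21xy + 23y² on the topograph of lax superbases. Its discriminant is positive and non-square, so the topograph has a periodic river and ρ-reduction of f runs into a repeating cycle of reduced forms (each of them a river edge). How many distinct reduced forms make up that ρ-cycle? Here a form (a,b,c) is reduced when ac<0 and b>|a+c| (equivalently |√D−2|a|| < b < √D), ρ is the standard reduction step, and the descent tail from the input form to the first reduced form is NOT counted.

D = 2005, ⌊√D⌋ = 44
descent: ρ → (23,21,-17)  [lands on river]
river: ρ → (-17,13,27)
river: ρ → (27,41,-3)
river: ρ → (-3,43,13)
river: ρ → (13,35,-15)
river: ρ → (-15,25,23)
ρ-cycle length = 6 (tail of 1 descent step not counted)

6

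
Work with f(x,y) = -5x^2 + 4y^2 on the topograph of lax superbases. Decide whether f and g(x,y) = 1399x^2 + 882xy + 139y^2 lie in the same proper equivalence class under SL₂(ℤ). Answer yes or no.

D₁ = 80, D₂ = 80
river cycle of f (length 2): (4, 8, -1), (-1, 8, 4)
river cycle of g (length 2): (4, 8, -1), (-1, 8, 4)
cycles coincide ⇒ equivalent

yes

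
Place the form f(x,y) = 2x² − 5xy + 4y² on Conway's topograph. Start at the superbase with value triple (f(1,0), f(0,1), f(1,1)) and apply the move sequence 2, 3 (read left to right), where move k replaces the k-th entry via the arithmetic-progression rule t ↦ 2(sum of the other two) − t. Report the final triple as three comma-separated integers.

start (2,4,1) = (f(1,0),f(0,1),f(1,1))
replace slot 2: 2·(2+1) − 4 = 2 → (2,2,1)
replace slot 3: 2·(2+2) − 1 = 7 → (2,2,7)

2,2,7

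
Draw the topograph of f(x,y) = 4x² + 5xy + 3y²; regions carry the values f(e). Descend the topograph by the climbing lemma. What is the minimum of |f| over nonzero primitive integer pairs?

translate: b→-3 (≡5 mod 8), so (4,5,3)→(4,-3,2)
flip: (4,-3,2)→(2,3,4)
translate: b→-1 (≡3 mod 4), so (2,3,4)→(2,-1,3)
reduced (well bottom): (2,-1,3) with a≤c, −a<b≤a
well minimum = a = 2

2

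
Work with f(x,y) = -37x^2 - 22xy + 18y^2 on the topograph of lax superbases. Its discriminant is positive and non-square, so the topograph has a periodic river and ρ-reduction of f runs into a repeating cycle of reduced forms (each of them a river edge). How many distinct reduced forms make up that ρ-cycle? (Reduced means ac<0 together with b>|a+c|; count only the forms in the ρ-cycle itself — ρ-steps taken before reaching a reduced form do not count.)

D = 3148, ⌊√D⌋ = 56
descent: ρ → (18,22,-37)  [lands on river]
river: ρ → (-37,52,3)
river: ρ → (3,56,-1)
river: ρ → (-1,56,3)
river: ρ → (3,52,-37)
river: ρ → (-37,22,18)
river: ρ → (18,50,-9)
river: ρ → (-9,40,43)
river: ρ → (43,46,-6)
river: ρ → (-6,50,27)
river: ρ → (27,4,-29)
river: ρ → (-29,54,2)
river: ρ → (2,54,-29)
river: ρ → (-29,4,27)
river: ρ → (27,50,-6)
river: ρ → (-6,46,43)
river: ρ → (43,40,-9)
river: ρ → (-9,50,18)
ρ-cycle length = 18 (tail of 1 descent step not counted)

18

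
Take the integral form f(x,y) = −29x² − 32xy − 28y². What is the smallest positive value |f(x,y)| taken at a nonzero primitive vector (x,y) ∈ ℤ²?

translate: b→-26 (≡32 mod 58), so (29,32,28)→(29,-26,25)
flip: (29,-26,25)→(25,26,29)
translate: b→-24 (≡26 mod 50), so (25,26,29)→(25,-24,28)
reduced (well bottom): (25,-24,28) with a≤c, −a<b≤a
well minimum |f| = |-25| = 25 (negative-definite)

25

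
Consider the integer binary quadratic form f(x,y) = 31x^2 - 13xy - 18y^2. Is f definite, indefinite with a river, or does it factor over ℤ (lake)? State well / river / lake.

D = b²−4ac = (-13)² − 4·31·(-18) = 2401
D = 49² is a perfect square ⇒ form factors over ℤ ⇒ lakes

lake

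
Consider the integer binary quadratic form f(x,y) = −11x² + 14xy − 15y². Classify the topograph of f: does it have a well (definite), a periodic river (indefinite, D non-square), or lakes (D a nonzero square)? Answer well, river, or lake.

D = b²−4ac = 14² − 4·(-11)·(-15) = -464
D < 0 ⇒ definite ⇒ every region one sign ⇒ single well

well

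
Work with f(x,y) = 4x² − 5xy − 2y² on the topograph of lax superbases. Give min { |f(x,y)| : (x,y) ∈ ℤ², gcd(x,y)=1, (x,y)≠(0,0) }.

descent: ρ → (-2,5,4)  [lands on river]
river: ρ → (4,3,-3)
river: ρ → (-3,3,4)
river: ρ → (4,5,-2)
river: ρ → (-2,7,1)
river: ρ → (1,7,-2)
closes: descent 1, river 6
min |a| on river = 1

1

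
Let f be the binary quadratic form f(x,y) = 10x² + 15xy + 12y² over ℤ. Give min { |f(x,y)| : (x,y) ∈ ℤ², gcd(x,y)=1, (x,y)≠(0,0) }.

translate: b→-5 (≡15 mod 20), so (10,15,12)→(10,-5,7)
flip: (10,-5,7)→(7,5,10)
reduced (well bottom): (7,5,10) with a≤c, −a<b≤a
well minimum = a = 7

7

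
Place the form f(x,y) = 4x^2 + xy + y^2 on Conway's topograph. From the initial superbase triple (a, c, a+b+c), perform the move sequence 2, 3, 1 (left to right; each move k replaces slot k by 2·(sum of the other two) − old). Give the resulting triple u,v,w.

start (4,1,6) = (f(1,0),f(0,1),f(1,1))
replace slot 2: 2·(4+6) − 1 = 19 → (4,19,6)
replace slot 3: 2·(4+19) − 6 = 40 → (4,19,40)
replace slot 1: 2·(19+40) − 4 = 114 → (114,19,40)

114,19,40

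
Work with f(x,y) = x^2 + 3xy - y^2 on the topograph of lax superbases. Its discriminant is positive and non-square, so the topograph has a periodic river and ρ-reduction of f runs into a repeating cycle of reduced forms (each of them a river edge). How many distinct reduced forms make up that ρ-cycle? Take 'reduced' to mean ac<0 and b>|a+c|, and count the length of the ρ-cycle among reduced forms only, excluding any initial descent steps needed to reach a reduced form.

D = 13, ⌊√D⌋ = 3
river: ρ → (-1,3,1)
river: ρ → (1,3,-1)
ρ-cycle length = 2 (tail of 0 descent steps not counted)

2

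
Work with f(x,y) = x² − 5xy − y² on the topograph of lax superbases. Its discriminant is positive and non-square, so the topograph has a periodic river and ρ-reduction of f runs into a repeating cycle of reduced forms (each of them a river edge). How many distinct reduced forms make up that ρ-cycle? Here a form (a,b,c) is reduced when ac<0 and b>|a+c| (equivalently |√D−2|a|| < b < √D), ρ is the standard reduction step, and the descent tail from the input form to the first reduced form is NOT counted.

D = 29, ⌊√D⌋ = 5
descent: ρ → (-1,5,1)  [lands on river]
river: ρ → (1,5,-1)
ρ-cycle length = 2 (tail of 1 descent step not counted)

2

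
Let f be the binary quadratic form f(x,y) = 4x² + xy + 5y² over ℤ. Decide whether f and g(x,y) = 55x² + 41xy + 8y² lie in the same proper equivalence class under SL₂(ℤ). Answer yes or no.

D₁ = -79, D₂ = -79
f: reduced (well bottom): (4,1,5) with a≤c, −a<b≤a
g: flip: (55,41,8)→(8,-41,55)
g: translate: b→7 (≡-41 mod 16), so (8,-41,55)→(8,7,4)
g: flip: (8,7,4)→(4,-7,8)
g: translate: b→1 (≡-7 mod 8), so (4,-7,8)→(4,1,5)
g: reduced (well bottom): (4,1,5) with a≤c, −a<b≤a
reduced forms (4, 1, 5) vs (4, 1, 5) ⇒ equivalent

yes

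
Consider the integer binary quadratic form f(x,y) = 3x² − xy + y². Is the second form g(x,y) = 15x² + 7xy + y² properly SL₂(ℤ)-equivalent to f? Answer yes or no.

D₁ = -11, D₂ = -11
f: flip: (3,-1,1)→(1,1,3)
f: reduced (well bottom): (1,1,3) with a≤c, −a<b≤a
g: flip: (15,7,1)→(1,-7,15)
g: translate: b→1 (≡-7 mod 2), so (1,-7,15)→(1,1,3)
g: reduced (well bottom): (1,1,3) with a≤c, −a<b≤a
reduced forms (1, 1, 3) vs (1, 1, 3) ⇒ equivalent

yes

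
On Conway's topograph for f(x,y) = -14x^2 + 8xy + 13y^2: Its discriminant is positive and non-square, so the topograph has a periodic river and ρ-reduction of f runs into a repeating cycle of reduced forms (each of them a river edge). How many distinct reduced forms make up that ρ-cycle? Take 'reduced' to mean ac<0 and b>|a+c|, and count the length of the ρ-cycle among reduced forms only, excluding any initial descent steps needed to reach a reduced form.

D = 792, ⌊√D⌋ = 28
river: ρ → (13,18,-9)
river: ρ → (-9,18,13)
river: ρ → (13,8,-14)
river: ρ → (-14,20,7)
river: ρ → (7,22,-11)
river: ρ → (-11,22,7)
river: ρ → (7,20,-14)
river: ρ → (-14,8,13)
ρ-cycle length = 8 (tail of 0 descent steps not counted)

8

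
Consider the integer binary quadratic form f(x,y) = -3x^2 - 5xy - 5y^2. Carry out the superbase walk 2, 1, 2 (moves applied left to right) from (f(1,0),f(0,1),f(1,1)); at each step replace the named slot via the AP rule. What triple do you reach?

start (-3,-5,-13) = (f(1,0),f(0,1),f(1,1))
replace slot 2: 2·((-3)+(-13)) − (-5) = -27 → (-3,-27,-13)
replace slot 1: 2·((-27)+(-13)) − (-3) = -77 → (-77,-27,-13)
replace slot 2: 2·((-77)+(-13)) − (-27) = -153 → (-77,-153,-13)

-77,-153,-13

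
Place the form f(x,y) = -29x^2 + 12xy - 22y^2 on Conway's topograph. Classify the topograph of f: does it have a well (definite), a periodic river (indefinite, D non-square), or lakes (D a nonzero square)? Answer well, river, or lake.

D = b²−4ac = 12² − 4·(-29)·(-22) = -2408
D < 0 ⇒ definite ⇒ every region one sign ⇒ single well

well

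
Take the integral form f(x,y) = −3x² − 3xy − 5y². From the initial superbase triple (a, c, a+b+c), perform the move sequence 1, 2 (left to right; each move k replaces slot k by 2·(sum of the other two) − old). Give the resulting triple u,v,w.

start (-3,-5,-11) = (f(1,0),f(0,1),f(1,1))
replace slot 1: 2·((-5)+(-11)) − (-3) = -29 → (-29,-5,-11)
replace slot 2: 2·((-29)+(-11)) − (-5) = -75 → (-29,-75,-11)

-29,-75,-11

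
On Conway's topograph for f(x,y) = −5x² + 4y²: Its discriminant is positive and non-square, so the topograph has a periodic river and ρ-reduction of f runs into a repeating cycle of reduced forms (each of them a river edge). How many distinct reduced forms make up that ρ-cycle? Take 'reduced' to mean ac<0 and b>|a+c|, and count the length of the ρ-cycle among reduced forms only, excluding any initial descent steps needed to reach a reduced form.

D = 80, ⌊√D⌋ = 8
descent: ρ → (4,8,-1)  [lands on river]
river: ρ → (-1,8,4)
ρ-cycle length = 2 (tail of 1 descent step not counted)

2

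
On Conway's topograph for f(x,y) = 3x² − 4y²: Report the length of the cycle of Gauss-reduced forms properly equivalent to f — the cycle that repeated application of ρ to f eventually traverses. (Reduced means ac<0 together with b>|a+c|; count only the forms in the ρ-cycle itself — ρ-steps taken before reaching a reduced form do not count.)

D = 48, ⌊√D⌋ = 6
descent: ρ → (-4,0,3)
descent: ρ → (3,6,-1)  [lands on river]
river: ρ → (-1,6,3)
ρ-cycle length = 2 (tail of 2 descent steps not counted)

2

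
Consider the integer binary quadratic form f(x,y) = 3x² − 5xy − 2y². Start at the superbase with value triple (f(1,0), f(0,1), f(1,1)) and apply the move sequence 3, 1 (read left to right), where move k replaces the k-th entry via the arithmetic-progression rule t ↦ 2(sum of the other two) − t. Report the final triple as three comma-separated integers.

start (3,-2,-4) = (f(1,0),f(0,1),f(1,1))
replace slot 3: 2·(3+(-2)) − (-4) = 6 → (3,-2,6)
replace slot 1: 2·((-2)+6) − 3 = 5 → (5,-2,6)

5,-2,6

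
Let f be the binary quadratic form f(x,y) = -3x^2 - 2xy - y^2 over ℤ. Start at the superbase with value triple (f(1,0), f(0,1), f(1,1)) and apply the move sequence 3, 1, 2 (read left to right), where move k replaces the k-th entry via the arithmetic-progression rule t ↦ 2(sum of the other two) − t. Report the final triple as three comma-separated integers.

start (-3,-1,-6) = (f(1,0),f(0,1),f(1,1))
replace slot 3: 2·((-3)+(-1)) − (-6) = -2 → (-3,-1,-2)
replace slot 1: 2·((-1)+(-2)) − (-3) = -3 → (-3,-1,-2)
replace slot 2: 2·((-3)+(-2)) − (-1) = -9 → (-3,-9,-2)

-3,-9,-2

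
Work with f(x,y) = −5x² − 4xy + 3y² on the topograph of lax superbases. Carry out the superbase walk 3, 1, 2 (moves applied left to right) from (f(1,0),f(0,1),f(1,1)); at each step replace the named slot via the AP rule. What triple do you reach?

start (-5,3,-6) = (f(1,0),f(0,1),f(1,1))
replace slot 3: 2·((-5)+3) − (-6) = 2 → (-5,3,2)
replace slot 1: 2·(3+2) − (-5) = 15 → (15,3,2)
replace slot 2: 2·(15+2) − 3 = 31 → (15,31,2)

15,31,2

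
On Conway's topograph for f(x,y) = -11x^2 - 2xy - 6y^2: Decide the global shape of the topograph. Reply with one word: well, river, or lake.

D = b²−4ac = (-2)² − 4·(-11)·(-6) = -260
D < 0 ⇒ definite ⇒ every region one sign ⇒ single well

well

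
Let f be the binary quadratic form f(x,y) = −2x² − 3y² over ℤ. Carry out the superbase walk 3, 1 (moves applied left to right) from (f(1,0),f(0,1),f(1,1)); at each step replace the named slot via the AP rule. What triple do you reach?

start (-2,-3,-5) = (f(1,0),f(0,1),f(1,1))
replace slot 3: 2·((-2)+(-3)) − (-5) = -5 → (-2,-3,-5)
replace slot 1: 2·((-3)+(-5)) − (-2) = -14 → (-14,-3,-5)

-14,-3,-5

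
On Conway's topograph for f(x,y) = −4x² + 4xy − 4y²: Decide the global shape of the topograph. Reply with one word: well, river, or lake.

D = b²−4ac = 4² − 4·(-4)·(-4) = -48
D < 0 ⇒ definite ⇒ every region one sign ⇒ single well

well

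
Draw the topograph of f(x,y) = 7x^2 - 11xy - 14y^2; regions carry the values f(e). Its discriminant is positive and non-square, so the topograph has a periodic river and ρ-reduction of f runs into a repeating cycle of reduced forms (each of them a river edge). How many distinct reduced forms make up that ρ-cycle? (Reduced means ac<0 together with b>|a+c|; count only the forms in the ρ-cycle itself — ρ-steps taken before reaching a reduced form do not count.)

D = 513, ⌊√D⌋ = 22
descent: ρ → (-14,11,7)  [lands on river]
river: ρ → (7,17,-8)
river: ρ → (-8,15,9)
river: ρ → (9,21,-2)
river: ρ → (-2,19,19)
river: ρ → (19,19,-2)
river: ρ → (-2,21,9)
river: ρ → (9,15,-8)
river: ρ → (-8,17,7)
river: ρ → (7,11,-14)
river: ρ → (-14,17,4)
river: ρ → (4,15,-18)
river: ρ → (-18,21,1)
river: ρ → (1,21,-18)
river: ρ → (-18,15,4)
river: ρ → (4,17,-14)
ρ-cycle length = 16 (tail of 1 descent step not counted)

16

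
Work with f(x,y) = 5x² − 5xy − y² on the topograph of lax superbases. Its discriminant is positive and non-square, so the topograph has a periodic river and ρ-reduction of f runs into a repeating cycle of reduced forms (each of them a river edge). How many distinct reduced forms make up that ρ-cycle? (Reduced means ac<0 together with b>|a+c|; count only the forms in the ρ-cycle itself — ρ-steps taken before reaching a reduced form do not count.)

D = 45, ⌊√D⌋ = 6
descent: ρ → (-1,5,5)  [lands on river]
river: ρ → (5,5,-1)
ρ-cycle length = 2 (tail of 1 descent step not counted)

2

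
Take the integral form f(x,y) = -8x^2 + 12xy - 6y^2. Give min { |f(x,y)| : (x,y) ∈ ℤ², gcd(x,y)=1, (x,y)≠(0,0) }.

translate: b→4 (≡-12 mod 16), so (8,-12,6)→(8,4,2)
flip: (8,4,2)→(2,-4,8)
translate: b→0 (≡-4 mod 4), so (2,-4,8)→(2,0,6)
reduced (well bottom): (2,0,6) with a≤c, −a<b≤a
well minimum |f| = |-2| = 2 (negative-definite)

2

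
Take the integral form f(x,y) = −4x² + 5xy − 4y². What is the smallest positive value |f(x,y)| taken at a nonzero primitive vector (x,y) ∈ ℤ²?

translate: b→3 (≡-5 mod 8), so (4,-5,4)→(4,3,3)
flip: (4,3,3)→(3,-3,4)
translate: b→3 (≡-3 mod 6), so (3,-3,4)→(3,3,4)
reduced (well bottom): (3,3,4) with a≤c, −a<b≤a
well minimum |f| = |-3| = 3 (negative-definite)

3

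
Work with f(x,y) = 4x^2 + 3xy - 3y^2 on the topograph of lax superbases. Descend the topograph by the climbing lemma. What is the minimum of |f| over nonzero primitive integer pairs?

river: ρ → (-3,3,4)
river: ρ → (4,5,-2)
river: ρ → (-2,7,1)
river: ρ → (1,7,-2)
river: ρ → (-2,5,4)
river: ρ → (4,3,-3)
closes: descent 0, river 6
min |a| on river = 1

1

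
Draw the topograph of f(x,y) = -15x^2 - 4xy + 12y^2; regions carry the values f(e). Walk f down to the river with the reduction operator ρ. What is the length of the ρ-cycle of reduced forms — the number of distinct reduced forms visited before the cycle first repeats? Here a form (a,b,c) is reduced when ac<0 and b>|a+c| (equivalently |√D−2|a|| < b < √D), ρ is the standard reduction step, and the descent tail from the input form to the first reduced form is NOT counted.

D = 736, ⌊√D⌋ = 27
descent: ρ → (12,4,-15)  [lands on river]
river: ρ → (-15,26,1)
river: ρ → (1,26,-15)
river: ρ → (-15,4,12)
river: ρ → (12,20,-7)
river: ρ → (-7,22,9)
river: ρ → (9,14,-15)
river: ρ → (-15,16,8)
river: ρ → (8,16,-15)
river: ρ → (-15,14,9)
river: ρ → (9,22,-7)
river: ρ → (-7,20,12)
ρ-cycle length = 12 (tail of 1 descent step not counted)

12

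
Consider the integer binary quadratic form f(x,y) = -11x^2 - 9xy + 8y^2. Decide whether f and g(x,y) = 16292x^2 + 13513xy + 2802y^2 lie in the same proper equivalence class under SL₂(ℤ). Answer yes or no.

D₁ = 433, D₂ = 433
river cycle of f (length 46): (8, 9, -11), (-11, 13, 6), (6, 11, -13), (-13, 15, 4), (4, 17, -9), (-9, 19, 2), (2, 17, -18), (-18, 19, 1), (1, 19, -18), (-18, 17, 2), … (36 more)
river cycle of g (length 46): (8, 9, -11), (-11, 13, 6), (6, 11, -13), (-13, 15, 4), (4, 17, -9), (-9, 19, 2), (2, 17, -18), (-18, 19, 1), (1, 19, -18), (-18, 17, 2), … (36 more)
cycles coincide ⇒ equivalent

yes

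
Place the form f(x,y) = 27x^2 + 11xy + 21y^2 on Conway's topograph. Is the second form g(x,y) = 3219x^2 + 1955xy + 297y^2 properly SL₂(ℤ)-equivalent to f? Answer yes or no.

D₁ = -2147, D₂ = -2147
f: flip: (27,11,21)→(21,-11,27)
f: reduced (well bottom): (21,-11,27) with a≤c, −a<b≤a
g: flip: (3219,1955,297)→(297,-1955,3219)
g: translate: b→-173 (≡-1955 mod 594), so (297,-1955,3219)→(297,-173,27)
g: flip: (297,-173,27)→(27,173,297)
g: translate: b→11 (≡173 mod 54), so (27,173,297)→(27,11,21)
g: flip: (27,11,21)→(21,-11,27)
g: reduced (well bottom): (21,-11,27) with a≤c, −a<b≤a
reduced forms (21, -11, 27) vs (21, -11, 27) ⇒ equivalent

yes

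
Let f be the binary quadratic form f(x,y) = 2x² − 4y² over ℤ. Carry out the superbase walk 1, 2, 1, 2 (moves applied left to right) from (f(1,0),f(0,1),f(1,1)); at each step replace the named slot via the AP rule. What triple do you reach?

start (2,-4,-2) = (f(1,0),f(0,1),f(1,1))
replace slot 1: 2·((-4)+(-2)) − 2 = -14 → (-14,-4,-2)
replace slot 2: 2·((-14)+(-2)) − (-4) = -28 → (-14,-28,-2)
replace slot 1: 2·((-28)+(-2)) − (-14) = -46 → (-46,-28,-2)
replace slot 2: 2·((-46)+(-2)) − (-28) = -68 → (-46,-68,-2)

-46,-68,-2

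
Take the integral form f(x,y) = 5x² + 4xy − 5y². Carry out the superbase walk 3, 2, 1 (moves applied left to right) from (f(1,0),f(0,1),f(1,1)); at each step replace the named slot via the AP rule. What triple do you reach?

start (5,-5,4) = (f(1,0),f(0,1),f(1,1))
replace slot 3: 2·(5+(-5)) − 4 = -4 → (5,-5,-4)
replace slot 2: 2·(5+(-4)) − (-5) = 7 → (5,7,-4)
replace slot 1: 2·(7+(-4)) − 5 = 1 → (1,7,-4)

1,7,-4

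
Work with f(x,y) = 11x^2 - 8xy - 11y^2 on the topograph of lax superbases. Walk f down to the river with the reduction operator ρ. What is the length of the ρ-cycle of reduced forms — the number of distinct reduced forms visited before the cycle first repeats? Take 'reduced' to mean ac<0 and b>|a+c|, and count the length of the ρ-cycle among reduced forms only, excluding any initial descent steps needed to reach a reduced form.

D = 548, ⌊√D⌋ = 23
descent: ρ → (-11,8,11)  [lands on river]
river: ρ → (11,14,-8)
river: ρ → (-8,18,7)
river: ρ → (7,10,-16)
river: ρ → (-16,22,1)
river: ρ → (1,22,-16)
river: ρ → (-16,10,7)
river: ρ → (7,18,-8)
river: ρ → (-8,14,11)
river: ρ → (11,8,-11)
river: ρ → (-11,14,8)
river: ρ → (8,18,-7)
river: ρ → (-7,10,16)
river: ρ → (16,22,-1)
river: ρ → (-1,22,16)
river: ρ → (16,10,-7)
river: ρ → (-7,18,8)
river: ρ → (8,14,-11)
ρ-cycle length = 18 (tail of 1 descent step not counted)

18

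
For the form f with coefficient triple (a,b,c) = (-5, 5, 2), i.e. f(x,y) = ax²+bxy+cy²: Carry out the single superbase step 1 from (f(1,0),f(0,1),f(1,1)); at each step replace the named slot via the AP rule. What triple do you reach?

start (-5,2,2) = (f(1,0),f(0,1),f(1,1))
replace slot 1: 2·(2+2) − (-5) = 13 → (13,2,2)

13,2,2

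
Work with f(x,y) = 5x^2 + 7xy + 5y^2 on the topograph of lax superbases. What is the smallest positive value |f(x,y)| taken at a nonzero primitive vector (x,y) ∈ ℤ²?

translate: b→-3 (≡7 mod 10), so (5,7,5)→(5,-3,3)
flip: (5,-3,3)→(3,3,5)
reduced (well bottom): (3,3,5) with a≤c, −a<b≤a
well minimum = a = 3

3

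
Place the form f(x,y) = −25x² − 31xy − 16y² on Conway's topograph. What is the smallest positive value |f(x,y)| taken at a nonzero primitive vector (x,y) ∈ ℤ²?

translate: b→-19 (≡31 mod 50), so (25,31,16)→(25,-19,10)
flip: (25,-19,10)→(10,19,25)
translate: b→-1 (≡19 mod 20), so (10,19,25)→(10,-1,16)
reduced (well bottom): (10,-1,16) with a≤c, −a<b≤a
well minimum |f| = |-10| = 10 (negative-definite)

10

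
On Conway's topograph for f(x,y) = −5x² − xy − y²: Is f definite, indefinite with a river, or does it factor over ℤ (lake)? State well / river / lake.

D = b²−4ac = (-1)² − 4·(-5)·(-1) = -19
D < 0 ⇒ definite ⇒ every region one sign ⇒ single well

well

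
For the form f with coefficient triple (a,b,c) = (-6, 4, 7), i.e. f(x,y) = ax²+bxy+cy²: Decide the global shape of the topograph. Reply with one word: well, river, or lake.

D = b²−4ac = 4² − 4·(-6)·7 = 184
D > 0 non-square ⇒ indefinite ⇒ periodic river

river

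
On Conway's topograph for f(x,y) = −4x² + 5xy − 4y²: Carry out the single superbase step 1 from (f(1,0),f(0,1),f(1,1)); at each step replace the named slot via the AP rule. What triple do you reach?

start (-4,-4,-3) = (f(1,0),f(0,1),f(1,1))
replace slot 1: 2·((-4)+(-3)) − (-4) = -10 → (-10,-4,-3)

-10,-4,-3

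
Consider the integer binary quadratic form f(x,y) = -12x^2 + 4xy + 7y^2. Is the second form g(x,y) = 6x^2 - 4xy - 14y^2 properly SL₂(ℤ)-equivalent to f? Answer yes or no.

D₁ = 352, D₂ = 352
river cycle of f (length 6): (7, 10, -9), (-9, 8, 8), (8, 8, -9), (-9, 10, 7), (7, 18, -1), (-1, 18, 7)
river cycle of g (length 6): (6, 8, -12), (-12, 16, 2), (2, 16, -12), (-12, 8, 6), (6, 16, -4), (-4, 16, 6)
cycles differ ⇒ inequivalent

no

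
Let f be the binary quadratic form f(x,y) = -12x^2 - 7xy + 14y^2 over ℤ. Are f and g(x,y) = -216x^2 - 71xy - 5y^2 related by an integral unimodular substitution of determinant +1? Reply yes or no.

D₁ = 721, D₂ = 721
river cycle of f (length 36): (14, 7, -12), (-12, 17, 9), (9, 19, -10), (-10, 21, 7), (7, 21, -10), (-10, 19, 9), (9, 17, -12), (-12, 7, 14), (14, 21, -5), (-5, 19, 18), … (26 more)
river cycle of g (length 36): (-5, 21, 14), (14, 7, -12), (-12, 17, 9), (9, 19, -10), (-10, 21, 7), (7, 21, -10), (-10, 19, 9), (9, 17, -12), (-12, 7, 14), (14, 21, -5), … (26 more)
cycles coincide ⇒ equivalent

yes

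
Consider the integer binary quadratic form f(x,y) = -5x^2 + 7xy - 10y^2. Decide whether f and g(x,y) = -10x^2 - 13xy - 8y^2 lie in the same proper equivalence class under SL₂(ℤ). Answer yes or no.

D₁ = -151, D₂ = -151
f is negative-definite; reduce −f:
−f: translate: b→3 (≡-7 mod 10), so (5,-7,10)→(5,3,8)
−f: reduced (well bottom): (5,3,8) with a≤c, −a<b≤a
flip sign back: reduced form of f is (-5,-3,-8)
g is negative-definite; reduce −g:
−g: translate: b→-7 (≡13 mod 20), so (10,13,8)→(10,-7,5)
−g: flip: (10,-7,5)→(5,7,10)
−g: translate: b→-3 (≡7 mod 10), so (5,7,10)→(5,-3,8)
−g: reduced (well bottom): (5,-3,8) with a≤c, −a<b≤a
flip sign back: reduced form of g is (-5,3,-8)
reduced forms (-5, -3, -8) vs (-5, 3, -8) ⇒ inequivalent

no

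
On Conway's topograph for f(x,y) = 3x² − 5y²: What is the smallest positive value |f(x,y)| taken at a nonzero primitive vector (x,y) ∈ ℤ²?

descent: ρ → (-5,0,3)
descent: ρ → (3,6,-2)  [lands on river]
river: ρ → (-2,6,3)
closes: descent 2, river 2
min |a| on river = 2

2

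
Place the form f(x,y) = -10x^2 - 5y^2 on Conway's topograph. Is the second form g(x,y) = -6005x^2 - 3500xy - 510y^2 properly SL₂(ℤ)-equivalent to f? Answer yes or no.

D₁ = -200, D₂ = -200
f is negative-definite; reduce −f:
−f: flip: (10,0,5)→(5,0,10)
−f: reduced (well bottom): (5,0,10) with a≤c, −a<b≤a
flip sign back: reduced form of f is (-5,0,-10)
g is negative-definite; reduce −g:
−g: flip: (6005,3500,510)→(510,-3500,6005)
−g: translate: b→-440 (≡-3500 mod 1020), so (510,-3500,6005)→(510,-440,95)
−g: flip: (510,-440,95)→(95,440,510)
−g: translate: b→60 (≡440 mod 190), so (95,440,510)→(95,60,10)
−g: flip: (95,60,10)→(10,-60,95)
−g: translate: b→0 (≡-60 mod 20), so (10,-60,95)→(10,0,5)
−g: flip: (10,0,5)→(5,0,10)
−g: reduced (well bottom): (5,0,10) with a≤c, −a<b≤a
flip sign back: reduced form of g is (-5,0,-10)
reduced forms (-5, 0, -10) vs (-5, 0, -10) ⇒ equivalent

yes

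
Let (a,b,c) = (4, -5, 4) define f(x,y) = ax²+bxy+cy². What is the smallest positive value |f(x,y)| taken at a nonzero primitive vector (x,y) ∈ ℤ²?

translate: b→3 (≡-5 mod 8), so (4,-5,4)→(4,3,3)
flip: (4,3,3)→(3,-3,4)
translate: b→3 (≡-3 mod 6), so (3,-3,4)→(3,3,4)
reduced (well bottom): (3,3,4) with a≤c, −a<b≤a
well minimum = a = 3

3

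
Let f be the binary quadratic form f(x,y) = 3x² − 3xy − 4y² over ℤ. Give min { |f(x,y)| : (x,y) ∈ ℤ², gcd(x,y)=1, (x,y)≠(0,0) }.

descent: ρ → (-4,3,3)  [lands on river]
river: ρ → (3,3,-4)
river: ρ → (-4,5,2)
river: ρ → (2,7,-1)
river: ρ → (-1,7,2)
river: ρ → (2,5,-4)
closes: descent 1, river 6
min |a| on river = 1

1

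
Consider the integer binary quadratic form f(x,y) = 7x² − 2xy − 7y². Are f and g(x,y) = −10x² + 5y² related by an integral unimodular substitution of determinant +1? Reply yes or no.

D₁ = 200, D₂ = 200
river cycle of f (length 6): (-7, 2, 7), (7, 12, -2), (-2, 12, 7), (7, 2, -7), (-7, 12, 2), (2, 12, -7)
river cycle of g (length 2): (5, 10, -5), (-5, 10, 5)
cycles differ ⇒ inequivalent

no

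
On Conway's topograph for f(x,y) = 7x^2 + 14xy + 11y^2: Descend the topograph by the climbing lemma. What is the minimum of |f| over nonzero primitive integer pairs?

translate: b→0 (≡14 mod 14), so (7,14,11)→(7,0,4)
flip: (7,0,4)→(4,0,7)
reduced (well bottom): (4,0,7) with a≤c, −a<b≤a
well minimum = a = 4

4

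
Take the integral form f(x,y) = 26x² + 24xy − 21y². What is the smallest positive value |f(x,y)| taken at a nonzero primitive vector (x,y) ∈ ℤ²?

river: ρ → (-21,18,29)
river: ρ → (29,40,-10)
river: ρ → (-10,40,29)
river: ρ → (29,18,-21)
river: ρ → (-21,24,26)
river: ρ → (26,28,-19)
river: ρ → (-19,48,6)
river: ρ → (6,48,-19)
river: ρ → (-19,28,26)
river: ρ → (26,24,-21)
closes: descent 0, river 10
min |a| on river = 6

6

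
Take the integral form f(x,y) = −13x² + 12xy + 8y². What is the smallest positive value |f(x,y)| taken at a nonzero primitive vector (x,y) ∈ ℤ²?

river: ρ → (8,20,-5)
river: ρ → (-5,20,8)
river: ρ → (8,12,-13)
river: ρ → (-13,14,7)
river: ρ → (7,14,-13)
river: ρ → (-13,12,8)
closes: descent 0, river 6
min |a| on river = 5

5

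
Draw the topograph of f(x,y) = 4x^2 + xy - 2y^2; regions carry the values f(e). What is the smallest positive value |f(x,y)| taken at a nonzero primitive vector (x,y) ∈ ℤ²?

descent: ρ → (-2,3,3)  [lands on river]
river: ρ → (3,3,-2)
river: ρ → (-2,5,1)
river: ρ → (1,5,-2)
closes: descent 1, river 4
min |a| on river = 1

1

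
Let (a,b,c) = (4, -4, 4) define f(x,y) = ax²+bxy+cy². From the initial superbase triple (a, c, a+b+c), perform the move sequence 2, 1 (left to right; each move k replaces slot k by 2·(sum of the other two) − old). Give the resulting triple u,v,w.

start (4,4,4) = (f(1,0),f(0,1),f(1,1))
replace slot 2: 2·(4+4) − 4 = 12 → (4,12,4)
replace slot 1: 2·(12+4) − 4 = 28 → (28,12,4)

28,12,4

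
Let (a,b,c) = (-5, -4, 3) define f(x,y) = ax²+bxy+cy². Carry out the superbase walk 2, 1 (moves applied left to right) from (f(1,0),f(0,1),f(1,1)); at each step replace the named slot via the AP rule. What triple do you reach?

start (-5,3,-6) = (f(1,0),f(0,1),f(1,1))
replace slot 2: 2·((-5)+(-6)) − 3 = -25 → (-5,-25,-6)
replace slot 1: 2·((-25)+(-6)) − (-5) = -57 → (-57,-25,-6)

-57,-25,-6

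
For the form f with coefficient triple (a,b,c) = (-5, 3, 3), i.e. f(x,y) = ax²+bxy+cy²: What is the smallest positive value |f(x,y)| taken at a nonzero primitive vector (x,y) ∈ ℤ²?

river: ρ → (3,3,-5)
river: ρ → (-5,7,1)
river: ρ → (1,7,-5)
river: ρ → (-5,3,3)
closes: descent 0, river 4
min |a| on river = 1

1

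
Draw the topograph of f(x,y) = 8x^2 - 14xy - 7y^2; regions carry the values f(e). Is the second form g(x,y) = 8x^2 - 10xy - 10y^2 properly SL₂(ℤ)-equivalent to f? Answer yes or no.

D₁ = 420, D₂ = 420
river cycle of f (length 4): (-7, 14, 8), (8, 18, -3), (-3, 18, 8), (8, 14, -7)
river cycle of g (length 6): (-10, 10, 8), (8, 6, -12), (-12, 18, 2), (2, 18, -12), (-12, 6, 8), (8, 10, -10)
cycles differ ⇒ inequivalent

no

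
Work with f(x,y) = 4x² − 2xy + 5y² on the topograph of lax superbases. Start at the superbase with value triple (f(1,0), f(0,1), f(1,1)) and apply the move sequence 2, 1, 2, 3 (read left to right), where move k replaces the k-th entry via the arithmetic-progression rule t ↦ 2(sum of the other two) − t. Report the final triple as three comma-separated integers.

start (4,5,7) = (f(1,0),f(0,1),f(1,1))
replace slot 2: 2·(4+7) − 5 = 17 → (4,17,7)
replace slot 1: 2·(17+7) − 4 = 44 → (44,17,7)
replace slot 2: 2·(44+7) − 17 = 85 → (44,85,7)
replace slot 3: 2·(44+85) − 7 = 251 → (44,85,251)

44,85,251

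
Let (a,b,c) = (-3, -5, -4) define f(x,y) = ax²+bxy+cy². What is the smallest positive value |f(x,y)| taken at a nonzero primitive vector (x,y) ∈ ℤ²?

translate: b→-1 (≡5 mod 6), so (3,5,4)→(3,-1,2)
flip: (3,-1,2)→(2,1,3)
reduced (well bottom): (2,1,3) with a≤c, −a<b≤a
well minimum |f| = |-2| = 2 (negative-definite)

2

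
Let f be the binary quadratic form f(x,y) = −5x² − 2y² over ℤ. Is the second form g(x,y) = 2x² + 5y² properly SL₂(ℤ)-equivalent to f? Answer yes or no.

D₁ = -40, D₂ = -40
f is negative-definite; reduce −f:
−f: flip: (5,0,2)→(2,0,5)
−f: reduced (well bottom): (2,0,5) with a≤c, −a<b≤a
flip sign back: reduced form of f is (-2,0,-5)
g: reduced (well bottom): (2,0,5) with a≤c, −a<b≤a
reduced forms (-2, 0, -5) vs (2, 0, 5) ⇒ inequivalent

no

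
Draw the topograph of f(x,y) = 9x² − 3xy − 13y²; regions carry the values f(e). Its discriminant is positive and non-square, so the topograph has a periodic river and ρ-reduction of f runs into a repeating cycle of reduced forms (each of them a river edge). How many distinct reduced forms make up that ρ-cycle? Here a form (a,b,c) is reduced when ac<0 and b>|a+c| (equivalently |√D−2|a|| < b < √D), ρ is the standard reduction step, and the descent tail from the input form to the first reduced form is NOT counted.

D = 477, ⌊√D⌋ = 21
descent: ρ → (-13,3,9)
descent: ρ → (9,15,-7)  [lands on river]
river: ρ → (-7,13,11)
river: ρ → (11,9,-9)
river: ρ → (-9,9,11)
river: ρ → (11,13,-7)
river: ρ → (-7,15,9)
river: ρ → (9,21,-1)
river: ρ → (-1,21,9)
ρ-cycle length = 8 (tail of 2 descent steps not counted)

8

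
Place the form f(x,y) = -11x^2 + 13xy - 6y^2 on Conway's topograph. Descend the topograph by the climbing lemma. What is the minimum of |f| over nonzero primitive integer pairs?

translate: b→9 (≡-13 mod 22), so (11,-13,6)→(11,9,4)
flip: (11,9,4)→(4,-9,11)
translate: b→-1 (≡-9 mod 8), so (4,-9,11)→(4,-1,6)
reduced (well bottom): (4,-1,6) with a≤c, −a<b≤a
well minimum |f| = |-4| = 4 (negative-definite)

4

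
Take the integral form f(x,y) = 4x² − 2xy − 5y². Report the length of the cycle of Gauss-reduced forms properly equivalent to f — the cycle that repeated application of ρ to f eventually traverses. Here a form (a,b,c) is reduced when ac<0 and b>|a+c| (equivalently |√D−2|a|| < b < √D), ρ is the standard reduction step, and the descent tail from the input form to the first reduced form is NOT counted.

D = 84, ⌊√D⌋ = 9
descent: ρ → (-5,2,4)  [lands on river]
river: ρ → (4,6,-3)
river: ρ → (-3,6,4)
river: ρ → (4,2,-5)
river: ρ → (-5,8,1)
river: ρ → (1,8,-5)
ρ-cycle length = 6 (tail of 1 descent step not counted)

6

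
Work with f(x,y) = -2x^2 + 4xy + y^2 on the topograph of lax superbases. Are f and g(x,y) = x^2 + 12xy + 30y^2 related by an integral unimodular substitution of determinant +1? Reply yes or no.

D₁ = 24, D₂ = 24
river cycle of f (length 2): (1, 4, -2), (-2, 4, 1)
river cycle of g (length 2): (1, 4, -2), (-2, 4, 1)
cycles coincide ⇒ equivalent

yes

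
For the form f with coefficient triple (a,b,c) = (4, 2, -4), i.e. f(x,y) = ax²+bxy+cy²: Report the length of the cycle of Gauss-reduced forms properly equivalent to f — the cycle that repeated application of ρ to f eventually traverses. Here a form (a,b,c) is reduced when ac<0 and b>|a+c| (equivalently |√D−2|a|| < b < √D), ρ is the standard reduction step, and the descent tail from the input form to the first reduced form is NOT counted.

D = 68, ⌊√D⌋ = 8
river: ρ → (-4,6,2)
river: ρ → (2,6,-4)
river: ρ → (-4,2,4)
river: ρ → (4,6,-2)
river: ρ → (-2,6,4)
river: ρ → (4,2,-4)
ρ-cycle length = 6 (tail of 0 descent steps not counted)

6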